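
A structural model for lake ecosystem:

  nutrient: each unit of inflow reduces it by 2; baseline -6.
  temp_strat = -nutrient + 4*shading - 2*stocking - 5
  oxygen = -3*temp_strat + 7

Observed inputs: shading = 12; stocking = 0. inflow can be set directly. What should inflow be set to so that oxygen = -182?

Substituting into the temp_strat equation gives temp_strat = 2*inflow + 49.
This gives oxygen = -6*inflow - 140.
Solve -6*inflow - 140 = -182: inflow = (-182 + 140) / -6 = 7.

inflow = 7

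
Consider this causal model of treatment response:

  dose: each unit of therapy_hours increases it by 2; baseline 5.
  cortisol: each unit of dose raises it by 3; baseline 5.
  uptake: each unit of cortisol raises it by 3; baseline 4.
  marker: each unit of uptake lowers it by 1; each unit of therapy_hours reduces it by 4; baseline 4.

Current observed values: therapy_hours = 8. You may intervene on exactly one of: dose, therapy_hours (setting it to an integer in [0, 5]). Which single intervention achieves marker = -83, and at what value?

Intervening on dose: with other inputs at their observed values, marker = -9*dose - 47. Solving for -83 gives dose = 4, within [0, 5].
Intervening on therapy_hours: marker = -22*therapy_hours - 60. Reaching -83 requires therapy_hours = 23/22, not an integer.

set dose = 4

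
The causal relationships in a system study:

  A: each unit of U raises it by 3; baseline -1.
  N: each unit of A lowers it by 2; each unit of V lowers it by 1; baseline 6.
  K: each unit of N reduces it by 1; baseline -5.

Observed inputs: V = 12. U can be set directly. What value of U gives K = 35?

Substituting into the N equation gives N = -6*U - 4.
This gives K = 6*U - 1.
Solve 6*U - 1 = 35: U = (35 + 1) / 6 = 6.

U = 6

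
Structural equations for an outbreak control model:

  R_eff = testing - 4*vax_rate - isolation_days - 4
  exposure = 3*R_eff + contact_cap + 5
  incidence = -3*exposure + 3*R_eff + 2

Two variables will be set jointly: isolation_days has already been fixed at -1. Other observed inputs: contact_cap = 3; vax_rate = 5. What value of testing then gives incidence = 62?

With isolation_days held at -1:
Substituting into the R_eff equation gives R_eff = testing - 23.
Substituting into the exposure equation gives exposure = 3*testing - 61.
incidence becomes -6*testing + 116.
Solve -6*testing + 116 = 62: testing = (62 - 116) / -6 = 9.

testing = 9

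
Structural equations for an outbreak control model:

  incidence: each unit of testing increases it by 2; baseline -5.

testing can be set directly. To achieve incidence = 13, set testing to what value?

testing = 9

Solve 2*testing - 5 = 13: testing = (13 + 5) / 2 = 9.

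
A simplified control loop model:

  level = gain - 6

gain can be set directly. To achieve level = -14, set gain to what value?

Solve gain - 6 = -14: gain = (-14 + 6) / 1 = -8.

gain = -8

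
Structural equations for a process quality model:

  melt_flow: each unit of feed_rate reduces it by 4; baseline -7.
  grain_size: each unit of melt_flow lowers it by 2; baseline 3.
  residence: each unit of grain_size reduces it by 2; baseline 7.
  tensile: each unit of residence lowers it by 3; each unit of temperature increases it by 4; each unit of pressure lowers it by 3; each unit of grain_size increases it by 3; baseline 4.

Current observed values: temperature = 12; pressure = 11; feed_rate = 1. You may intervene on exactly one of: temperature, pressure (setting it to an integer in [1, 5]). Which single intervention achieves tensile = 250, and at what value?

Intervening on temperature: tensile = 4*temperature + 175. Reaching 250 requires temperature = 75/4, not an integer.
Intervening on pressure: with other inputs at their observed values, tensile = -3*pressure + 256. Solving for 250 gives pressure = 2, within [1, 5].

set pressure = 2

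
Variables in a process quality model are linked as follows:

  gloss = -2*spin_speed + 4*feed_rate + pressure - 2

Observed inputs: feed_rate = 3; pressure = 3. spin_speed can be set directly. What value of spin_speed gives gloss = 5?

Substituting into the gloss equation gives gloss = -2*spin_speed + 13.
Solve -2*spin_speed + 13 = 5: spin_speed = (5 - 13) / -2 = 4.

spin_speed = 4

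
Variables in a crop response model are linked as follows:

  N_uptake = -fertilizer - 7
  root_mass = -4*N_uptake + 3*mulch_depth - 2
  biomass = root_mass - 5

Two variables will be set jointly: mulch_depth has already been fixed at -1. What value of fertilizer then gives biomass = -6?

fertilizer = -6

With mulch_depth held at -1:
Substituting into the root_mass equation gives root_mass = 4*fertilizer + 23.
Substituting into the biomass equation gives biomass = 4*fertilizer + 18.
Solve 4*fertilizer + 18 = -6: fertilizer = (-6 - 18) / 4 = -6.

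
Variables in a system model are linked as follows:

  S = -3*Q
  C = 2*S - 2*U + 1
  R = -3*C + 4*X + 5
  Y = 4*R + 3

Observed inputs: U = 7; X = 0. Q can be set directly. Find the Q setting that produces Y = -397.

Substituting into the C equation gives C = -6*Q - 13.
Substituting into the R equation gives R = 18*Q + 44.
Substituting into the Y equation gives Y = 72*Q + 179.
Solve 72*Q + 179 = -397: Q = (-397 - 179) / 72 = -8.

Q = -8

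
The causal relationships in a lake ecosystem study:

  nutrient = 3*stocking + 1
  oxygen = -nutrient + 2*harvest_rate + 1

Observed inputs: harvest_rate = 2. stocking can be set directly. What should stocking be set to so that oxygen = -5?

stocking = 3

Substituting into the oxygen equation gives oxygen = -3*stocking + 4.
Solve -3*stocking + 4 = -5: stocking = (-5 - 4) / -3 = 3.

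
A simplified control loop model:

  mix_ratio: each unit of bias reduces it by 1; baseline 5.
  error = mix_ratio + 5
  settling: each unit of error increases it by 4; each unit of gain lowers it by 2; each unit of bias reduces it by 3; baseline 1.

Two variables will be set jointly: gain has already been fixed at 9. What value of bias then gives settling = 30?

bias = -1

With gain held at 9:
Substituting into the error equation gives error = -bias + 10.
Substituting into the settling equation gives settling = -7*bias + 23.
Solve -7*bias + 23 = 30: bias = (30 - 23) / -7 = -1.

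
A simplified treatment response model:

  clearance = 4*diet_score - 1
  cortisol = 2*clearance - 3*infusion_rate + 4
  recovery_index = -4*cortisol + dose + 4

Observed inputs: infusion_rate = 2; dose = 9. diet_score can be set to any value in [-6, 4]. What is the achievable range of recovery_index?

Substituting into the cortisol equation gives cortisol = 8*diet_score - 4.
This gives recovery_index = -32*diet_score + 29.
Linear in diet_score, so extremes are at the endpoints: diet_score = -6 gives recovery_index = 221; diet_score = 4 gives recovery_index = -99.

-99 to 221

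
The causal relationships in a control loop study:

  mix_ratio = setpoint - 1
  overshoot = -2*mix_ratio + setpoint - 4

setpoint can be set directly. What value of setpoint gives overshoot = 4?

setpoint = -6

Substituting into the overshoot equation gives overshoot = -setpoint - 2.
Solve -setpoint - 2 = 4: setpoint = (4 + 2) / -1 = -6.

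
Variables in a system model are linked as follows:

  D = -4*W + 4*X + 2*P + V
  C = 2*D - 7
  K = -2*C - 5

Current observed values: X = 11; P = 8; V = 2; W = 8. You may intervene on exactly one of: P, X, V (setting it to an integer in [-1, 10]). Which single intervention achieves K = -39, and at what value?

set P = -1

Intervening on P: with other inputs at their observed values, K = -8*P - 47. Solving for -39 gives P = -1, within [-1, 10].
Intervening on X: K = -16*X + 65. Reaching -39 requires X = 13/2, not an integer.
Intervening on V: K = -4*V - 103. Reaching -39 requires V = -16, outside [-1, 10].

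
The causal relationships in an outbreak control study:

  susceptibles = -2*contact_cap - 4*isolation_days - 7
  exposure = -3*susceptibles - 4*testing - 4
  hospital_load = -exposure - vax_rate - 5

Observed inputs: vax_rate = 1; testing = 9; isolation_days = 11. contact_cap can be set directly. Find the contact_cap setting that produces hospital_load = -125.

Substituting into the susceptibles equation gives susceptibles = -2*contact_cap - 51.
exposure becomes 6*contact_cap + 113.
Substituting into the hospital_load equation gives hospital_load = -6*contact_cap - 119.
Solve -6*contact_cap - 119 = -125: contact_cap = (-125 + 119) / -6 = 1.

contact_cap = 1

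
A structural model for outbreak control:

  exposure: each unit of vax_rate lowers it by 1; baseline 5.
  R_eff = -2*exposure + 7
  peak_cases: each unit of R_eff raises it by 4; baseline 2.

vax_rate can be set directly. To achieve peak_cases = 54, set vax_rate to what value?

vax_rate = 8

Substituting into the R_eff equation gives R_eff = 2*vax_rate - 3.
This gives peak_cases = 8*vax_rate - 10.
Solve 8*vax_rate - 10 = 54: vax_rate = (54 + 10) / 8 = 8.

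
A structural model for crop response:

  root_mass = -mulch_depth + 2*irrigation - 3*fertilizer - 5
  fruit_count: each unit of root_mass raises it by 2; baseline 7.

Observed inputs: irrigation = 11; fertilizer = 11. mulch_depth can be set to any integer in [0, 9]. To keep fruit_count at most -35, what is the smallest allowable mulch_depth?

mulch_depth = 5

Substituting into the root_mass equation gives root_mass = -mulch_depth - 16.
Substituting into the fruit_count equation gives fruit_count = -2*mulch_depth - 25.
Require -2*mulch_depth - 25 ≤ -35, so mulch_depth ≥ 5.
The smallest integer in [0, 9] satisfying this is 5.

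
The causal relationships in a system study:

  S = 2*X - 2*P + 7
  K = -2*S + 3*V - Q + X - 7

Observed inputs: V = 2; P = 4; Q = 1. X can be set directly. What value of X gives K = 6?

X = -2

Substituting into the S equation gives S = 2*X - 1.
Substituting into the K equation gives K = -3*X.
Solve -3*X = 6: X = 6 / -3 = -2.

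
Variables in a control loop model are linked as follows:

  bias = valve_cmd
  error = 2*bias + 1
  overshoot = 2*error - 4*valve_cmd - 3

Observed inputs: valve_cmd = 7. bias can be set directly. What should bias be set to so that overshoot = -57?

bias = -7

Intervening on bias fixes its value directly, overriding its dependence on valve_cmd.
Substituting into the overshoot equation gives overshoot = 4*bias - 29.
Solve 4*bias - 29 = -57: bias = (-57 + 29) / 4 = -7.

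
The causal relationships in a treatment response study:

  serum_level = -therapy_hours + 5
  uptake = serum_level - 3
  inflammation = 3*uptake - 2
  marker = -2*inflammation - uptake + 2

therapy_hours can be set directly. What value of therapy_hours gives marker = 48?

therapy_hours = 8

Substituting into the uptake equation gives uptake = -therapy_hours + 2.
Substituting into the inflammation equation gives inflammation = -3*therapy_hours + 4.
Substituting into the marker equation gives marker = 7*therapy_hours - 8.
Solve 7*therapy_hours - 8 = 48: therapy_hours = (48 + 8) / 7 = 8.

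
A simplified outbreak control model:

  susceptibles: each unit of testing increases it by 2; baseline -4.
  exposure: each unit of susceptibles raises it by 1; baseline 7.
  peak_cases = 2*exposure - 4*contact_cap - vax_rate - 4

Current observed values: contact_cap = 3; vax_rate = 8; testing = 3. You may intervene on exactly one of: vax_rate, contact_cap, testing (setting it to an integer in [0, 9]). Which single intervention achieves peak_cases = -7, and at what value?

Intervening on vax_rate: with other inputs at their observed values, peak_cases = -vax_rate + 2. Solving for -7 gives vax_rate = 9, within [0, 9].
Intervening on contact_cap: peak_cases = -4*contact_cap + 6. Reaching -7 requires contact_cap = 13/4, not an integer.
Intervening on testing: peak_cases = 4*testing - 18. Reaching -7 requires testing = 11/4, not an integer.

set vax_rate = 9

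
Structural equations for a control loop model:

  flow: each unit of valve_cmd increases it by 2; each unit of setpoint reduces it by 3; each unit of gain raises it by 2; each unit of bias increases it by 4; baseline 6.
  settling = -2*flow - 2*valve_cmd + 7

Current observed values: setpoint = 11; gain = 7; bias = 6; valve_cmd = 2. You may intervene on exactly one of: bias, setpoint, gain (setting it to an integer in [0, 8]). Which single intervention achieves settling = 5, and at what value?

set bias = 2

Intervening on bias: with other inputs at their observed values, settling = -8*bias + 21. Solving for 5 gives bias = 2, within [0, 8].
Intervening on setpoint: settling = 6*setpoint - 93. Reaching 5 requires setpoint = 49/3, not an integer.
Intervening on gain: settling = -4*gain + 1. Reaching 5 requires gain = -1, outside [0, 8].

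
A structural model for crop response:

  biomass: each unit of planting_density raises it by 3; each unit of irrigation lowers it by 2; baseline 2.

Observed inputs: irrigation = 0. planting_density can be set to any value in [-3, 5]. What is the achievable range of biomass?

Substituting into the biomass equation gives biomass = 3*planting_density + 2.
Linear in planting_density, so extremes are at the endpoints: planting_density = -3 gives biomass = -7; planting_density = 5 gives biomass = 17.

-7 to 17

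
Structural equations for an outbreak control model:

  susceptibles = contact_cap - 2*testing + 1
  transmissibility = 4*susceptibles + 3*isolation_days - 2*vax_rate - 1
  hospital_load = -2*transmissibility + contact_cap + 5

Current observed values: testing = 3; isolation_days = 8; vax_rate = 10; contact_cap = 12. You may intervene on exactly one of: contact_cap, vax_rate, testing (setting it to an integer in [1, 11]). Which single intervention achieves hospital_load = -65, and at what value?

Intervening on contact_cap: hospital_load = -7*contact_cap + 39. Reaching -65 requires contact_cap = 104/7, not an integer.
Intervening on vax_rate: with other inputs at their observed values, hospital_load = 4*vax_rate - 85. Solving for -65 gives vax_rate = 5, within [1, 11].
Intervening on testing: hospital_load = 16*testing - 93. Reaching -65 requires testing = 7/4, not an integer.

set vax_rate = 5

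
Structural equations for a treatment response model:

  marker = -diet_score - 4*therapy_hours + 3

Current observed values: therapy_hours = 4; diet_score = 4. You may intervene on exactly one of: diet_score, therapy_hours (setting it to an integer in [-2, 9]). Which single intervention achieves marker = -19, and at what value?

Intervening on diet_score: with other inputs at their observed values, marker = -diet_score - 13. Solving for -19 gives diet_score = 6, within [-2, 9].
Intervening on therapy_hours: marker = -4*therapy_hours - 1. Reaching -19 requires therapy_hours = 9/2, not an integer.

set diet_score = 6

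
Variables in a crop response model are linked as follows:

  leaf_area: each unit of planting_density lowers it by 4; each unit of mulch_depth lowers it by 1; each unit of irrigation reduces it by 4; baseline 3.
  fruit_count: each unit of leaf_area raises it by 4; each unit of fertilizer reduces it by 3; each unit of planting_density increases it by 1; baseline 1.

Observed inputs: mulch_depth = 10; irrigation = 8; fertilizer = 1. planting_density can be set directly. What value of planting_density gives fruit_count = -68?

Substituting into the leaf_area equation gives leaf_area = -4*planting_density - 39.
Substituting into the fruit_count equation gives fruit_count = -15*planting_density - 158.
Solve -15*planting_density - 158 = -68: planting_density = (-68 + 158) / -15 = -6.

planting_density = -6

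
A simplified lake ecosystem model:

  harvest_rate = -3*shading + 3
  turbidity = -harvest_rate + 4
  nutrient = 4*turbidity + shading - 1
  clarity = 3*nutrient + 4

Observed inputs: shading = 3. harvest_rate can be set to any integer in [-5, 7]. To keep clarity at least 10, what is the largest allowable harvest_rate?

harvest_rate = 4

Intervening on harvest_rate fixes its value directly, overriding its dependence on shading.
Substituting into the nutrient equation gives nutrient = -4*harvest_rate + 18.
Substituting into the clarity equation gives clarity = -12*harvest_rate + 58.
Require -12*harvest_rate + 58 ≥ 10, so harvest_rate ≤ 4.
The largest integer in [-5, 7] satisfying this is 4.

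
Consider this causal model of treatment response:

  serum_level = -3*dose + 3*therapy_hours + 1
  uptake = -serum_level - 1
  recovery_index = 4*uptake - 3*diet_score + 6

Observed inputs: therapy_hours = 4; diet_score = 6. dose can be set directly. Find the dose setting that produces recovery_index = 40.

Substituting into the serum_level equation gives serum_level = -3*dose + 13.
This gives uptake = 3*dose - 14.
Substituting into the recovery_index equation gives recovery_index = 12*dose - 68.
Solve 12*dose - 68 = 40: dose = (40 + 68) / 12 = 9.

dose = 9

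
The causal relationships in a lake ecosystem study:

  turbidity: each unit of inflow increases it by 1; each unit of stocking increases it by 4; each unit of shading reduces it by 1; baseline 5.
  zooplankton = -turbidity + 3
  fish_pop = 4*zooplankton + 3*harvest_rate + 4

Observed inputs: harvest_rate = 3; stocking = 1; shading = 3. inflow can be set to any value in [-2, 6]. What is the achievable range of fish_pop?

Substituting into the turbidity equation gives turbidity = inflow + 6.
zooplankton becomes -inflow - 3.
fish_pop becomes -4*inflow + 1.
Linear in inflow, so extremes are at the endpoints: inflow = -2 gives fish_pop = 9; inflow = 6 gives fish_pop = -23.

-23 to 9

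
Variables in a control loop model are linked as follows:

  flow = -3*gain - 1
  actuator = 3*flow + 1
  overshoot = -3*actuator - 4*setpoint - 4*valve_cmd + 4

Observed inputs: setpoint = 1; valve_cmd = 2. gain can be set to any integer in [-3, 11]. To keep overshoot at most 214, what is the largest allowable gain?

gain = 8

Substituting into the actuator equation gives actuator = -9*gain - 2.
overshoot becomes 27*gain - 2.
Require 27*gain - 2 ≤ 214, so gain ≤ 8.
The largest integer in [-3, 11] satisfying this is 8.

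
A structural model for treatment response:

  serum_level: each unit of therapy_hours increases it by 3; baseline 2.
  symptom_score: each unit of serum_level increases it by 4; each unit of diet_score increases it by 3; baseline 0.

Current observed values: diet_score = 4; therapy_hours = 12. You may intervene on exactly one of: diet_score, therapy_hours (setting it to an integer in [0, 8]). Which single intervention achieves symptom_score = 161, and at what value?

Intervening on diet_score: with other inputs at their observed values, symptom_score = 3*diet_score + 152. Solving for 161 gives diet_score = 3, within [0, 8].
Intervening on therapy_hours: symptom_score = 12*therapy_hours + 20. Reaching 161 requires therapy_hours = 47/4, not an integer.

set diet_score = 3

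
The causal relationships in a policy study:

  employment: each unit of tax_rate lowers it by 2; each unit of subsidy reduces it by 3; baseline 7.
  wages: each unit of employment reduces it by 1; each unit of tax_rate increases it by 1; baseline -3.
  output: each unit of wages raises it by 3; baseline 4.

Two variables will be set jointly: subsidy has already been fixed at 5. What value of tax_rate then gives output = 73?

With subsidy held at 5:
Substituting into the employment equation gives employment = -2*tax_rate - 8.
Substituting into the wages equation gives wages = 3*tax_rate + 5.
output becomes 9*tax_rate + 19.
Solve 9*tax_rate + 19 = 73: tax_rate = (73 - 19) / 9 = 6.

tax_rate = 6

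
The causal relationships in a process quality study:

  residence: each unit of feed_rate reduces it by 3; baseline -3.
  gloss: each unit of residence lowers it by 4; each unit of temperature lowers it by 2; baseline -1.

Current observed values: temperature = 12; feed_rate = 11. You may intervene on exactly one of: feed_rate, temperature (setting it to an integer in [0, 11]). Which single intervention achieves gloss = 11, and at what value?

Intervening on feed_rate: with other inputs at their observed values, gloss = 12*feed_rate - 13. Solving for 11 gives feed_rate = 2, within [0, 11].
Intervening on temperature: gloss = -2*temperature + 143. Reaching 11 requires temperature = 66, outside [0, 11].

set feed_rate = 2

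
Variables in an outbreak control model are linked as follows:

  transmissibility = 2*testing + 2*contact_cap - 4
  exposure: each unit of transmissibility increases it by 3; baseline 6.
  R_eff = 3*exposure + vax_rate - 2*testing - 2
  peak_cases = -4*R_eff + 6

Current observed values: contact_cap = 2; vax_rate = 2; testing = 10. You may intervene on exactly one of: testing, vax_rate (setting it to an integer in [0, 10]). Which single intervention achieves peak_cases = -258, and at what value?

Intervening on testing: with other inputs at their observed values, peak_cases = -64*testing - 66. Solving for -258 gives testing = 3, within [0, 10].
Intervening on vax_rate: peak_cases = -4*vax_rate - 698. Reaching -258 requires vax_rate = -110, outside [0, 10].

set testing = 3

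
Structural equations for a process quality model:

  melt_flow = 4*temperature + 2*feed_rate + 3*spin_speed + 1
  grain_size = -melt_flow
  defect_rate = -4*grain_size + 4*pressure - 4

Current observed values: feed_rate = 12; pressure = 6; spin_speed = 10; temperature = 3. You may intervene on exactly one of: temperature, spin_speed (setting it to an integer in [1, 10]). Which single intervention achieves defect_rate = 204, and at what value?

set spin_speed = 3

Intervening on temperature: defect_rate = 16*temperature + 240. Reaching 204 requires temperature = -9/4, not an integer.
Intervening on spin_speed: with other inputs at their observed values, defect_rate = 12*spin_speed + 168. Solving for 204 gives spin_speed = 3, within [1, 10].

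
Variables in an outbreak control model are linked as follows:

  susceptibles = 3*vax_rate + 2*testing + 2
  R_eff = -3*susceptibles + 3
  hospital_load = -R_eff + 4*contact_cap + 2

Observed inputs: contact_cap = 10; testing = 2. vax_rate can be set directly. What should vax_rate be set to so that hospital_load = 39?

vax_rate = -2

Substituting into the susceptibles equation gives susceptibles = 3*vax_rate + 6.
Substituting into the R_eff equation gives R_eff = -9*vax_rate - 15.
So hospital_load = 9*vax_rate + 57.
Solve 9*vax_rate + 57 = 39: vax_rate = (39 - 57) / 9 = -2.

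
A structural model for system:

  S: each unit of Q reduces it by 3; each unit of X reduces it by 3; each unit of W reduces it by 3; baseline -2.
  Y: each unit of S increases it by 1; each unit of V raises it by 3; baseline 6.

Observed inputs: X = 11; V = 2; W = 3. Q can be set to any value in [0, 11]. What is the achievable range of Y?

Substituting into the S equation gives S = -3*Q - 44.
Substituting into the Y equation gives Y = -3*Q - 32.
Linear in Q, so extremes are at the endpoints: Q = 0 gives Y = -32; Q = 11 gives Y = -65.

-65 to -32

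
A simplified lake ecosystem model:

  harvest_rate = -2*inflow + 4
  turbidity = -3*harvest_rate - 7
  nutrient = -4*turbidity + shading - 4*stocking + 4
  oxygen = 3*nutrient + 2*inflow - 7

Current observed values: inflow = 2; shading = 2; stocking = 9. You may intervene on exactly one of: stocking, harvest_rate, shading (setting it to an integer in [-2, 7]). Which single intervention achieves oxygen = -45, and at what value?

set harvest_rate = -1

Intervening on stocking: oxygen = -12*stocking + 99. Reaching -45 requires stocking = 12, outside [-2, 7].
Intervening on harvest_rate: with other inputs at their observed values, oxygen = 36*harvest_rate - 9. Solving for -45 gives harvest_rate = -1, within [-2, 7].
Intervening on shading: oxygen = 3*shading - 15. Reaching -45 requires shading = -10, outside [-2, 7].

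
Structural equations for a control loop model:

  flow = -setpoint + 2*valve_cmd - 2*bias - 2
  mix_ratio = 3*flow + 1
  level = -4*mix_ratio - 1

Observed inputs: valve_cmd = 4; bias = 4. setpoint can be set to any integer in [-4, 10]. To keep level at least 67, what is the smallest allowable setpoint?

setpoint = 4

Substituting into the flow equation gives flow = -setpoint - 2.
Substituting into the mix_ratio equation gives mix_ratio = -3*setpoint - 5.
level becomes 12*setpoint + 19.
Require 12*setpoint + 19 ≥ 67, so setpoint ≥ 4.
The smallest integer in [-4, 10] satisfying this is 4.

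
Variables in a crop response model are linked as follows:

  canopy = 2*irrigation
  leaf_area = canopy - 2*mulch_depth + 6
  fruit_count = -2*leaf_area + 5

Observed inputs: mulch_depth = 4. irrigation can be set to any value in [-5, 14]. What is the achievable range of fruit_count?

Substituting into the leaf_area equation gives leaf_area = 2*irrigation - 2.
fruit_count becomes -4*irrigation + 9.
Linear in irrigation, so extremes are at the endpoints: irrigation = -5 gives fruit_count = 29; irrigation = 14 gives fruit_count = -47.

-47 to 29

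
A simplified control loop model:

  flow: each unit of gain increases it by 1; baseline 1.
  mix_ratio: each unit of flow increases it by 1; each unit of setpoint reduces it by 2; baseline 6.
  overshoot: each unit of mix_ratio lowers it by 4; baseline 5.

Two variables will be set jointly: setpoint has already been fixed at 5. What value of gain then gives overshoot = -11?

With setpoint held at 5:
Substituting into the mix_ratio equation gives mix_ratio = gain - 3.
Substituting into the overshoot equation gives overshoot = -4*gain + 17.
Solve -4*gain + 17 = -11: gain = (-11 - 17) / -4 = 7.

gain = 7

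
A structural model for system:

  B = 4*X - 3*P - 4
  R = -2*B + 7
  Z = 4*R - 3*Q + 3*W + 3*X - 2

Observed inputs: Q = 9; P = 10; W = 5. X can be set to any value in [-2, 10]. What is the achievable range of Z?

Substituting into the B equation gives B = 4*X - 34.
Substituting into the R equation gives R = -8*X + 75.
So Z = -29*X + 286.
Linear in X, so extremes are at the endpoints: X = -2 gives Z = 344; X = 10 gives Z = -4.

-4 to 344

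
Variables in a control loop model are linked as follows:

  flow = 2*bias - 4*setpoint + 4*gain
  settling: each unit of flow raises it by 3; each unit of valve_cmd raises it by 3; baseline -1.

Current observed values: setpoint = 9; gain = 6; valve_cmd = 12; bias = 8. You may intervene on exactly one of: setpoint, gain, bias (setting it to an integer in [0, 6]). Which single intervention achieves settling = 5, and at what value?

Intervening on setpoint: settling = -12*setpoint + 155. Reaching 5 requires setpoint = 25/2, not an integer.
Intervening on gain: settling = 12*gain - 25. Reaching 5 requires gain = 5/2, not an integer.
Intervening on bias: with other inputs at their observed values, settling = 6*bias - 1. Solving for 5 gives bias = 1, within [0, 6].

set bias = 1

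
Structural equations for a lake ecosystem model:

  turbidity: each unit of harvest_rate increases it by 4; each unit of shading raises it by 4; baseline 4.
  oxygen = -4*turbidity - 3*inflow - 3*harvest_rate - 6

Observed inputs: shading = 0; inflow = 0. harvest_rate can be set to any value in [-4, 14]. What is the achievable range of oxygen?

Substituting into the turbidity equation gives turbidity = 4*harvest_rate + 4.
This gives oxygen = -19*harvest_rate - 22.
Linear in harvest_rate, so extremes are at the endpoints: harvest_rate = -4 gives oxygen = 54; harvest_rate = 14 gives oxygen = -288.

-288 to 54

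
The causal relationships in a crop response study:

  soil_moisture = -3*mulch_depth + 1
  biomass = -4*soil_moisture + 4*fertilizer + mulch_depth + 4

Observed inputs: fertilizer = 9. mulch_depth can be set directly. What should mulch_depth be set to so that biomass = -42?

mulch_depth = -6

Substituting into the biomass equation gives biomass = 13*mulch_depth + 36.
Solve 13*mulch_depth + 36 = -42: mulch_depth = (-42 - 36) / 13 = -6.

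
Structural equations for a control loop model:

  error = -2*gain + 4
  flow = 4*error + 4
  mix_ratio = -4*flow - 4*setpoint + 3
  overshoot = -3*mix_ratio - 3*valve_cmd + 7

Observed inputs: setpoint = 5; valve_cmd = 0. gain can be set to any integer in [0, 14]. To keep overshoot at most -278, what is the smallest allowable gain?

Substituting into the flow equation gives flow = -8*gain + 20.
Substituting into the mix_ratio equation gives mix_ratio = 32*gain - 97.
Substituting into the overshoot equation gives overshoot = -96*gain + 298.
Require -96*gain + 298 ≤ -278, so gain ≥ 6.
The smallest integer in [0, 14] satisfying this is 6.

gain = 6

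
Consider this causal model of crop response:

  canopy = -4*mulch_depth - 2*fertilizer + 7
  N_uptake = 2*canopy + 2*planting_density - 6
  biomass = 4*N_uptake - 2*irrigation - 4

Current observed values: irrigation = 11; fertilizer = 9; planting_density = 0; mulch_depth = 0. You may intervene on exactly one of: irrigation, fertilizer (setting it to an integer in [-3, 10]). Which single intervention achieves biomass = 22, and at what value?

set fertilizer = -1

Intervening on irrigation: biomass = -2*irrigation - 116. Reaching 22 requires irrigation = -69, outside [-3, 10].
Intervening on fertilizer: with other inputs at their observed values, biomass = -16*fertilizer + 6. Solving for 22 gives fertilizer = -1, within [-3, 10].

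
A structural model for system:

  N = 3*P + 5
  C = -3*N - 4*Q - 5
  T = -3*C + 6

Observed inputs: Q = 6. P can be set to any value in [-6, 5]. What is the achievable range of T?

Substituting into the C equation gives C = -9*P - 44.
Substituting into the T equation gives T = 27*P + 138.
Linear in P, so extremes are at the endpoints: P = -6 gives T = -24; P = 5 gives T = 273.

-24 to 273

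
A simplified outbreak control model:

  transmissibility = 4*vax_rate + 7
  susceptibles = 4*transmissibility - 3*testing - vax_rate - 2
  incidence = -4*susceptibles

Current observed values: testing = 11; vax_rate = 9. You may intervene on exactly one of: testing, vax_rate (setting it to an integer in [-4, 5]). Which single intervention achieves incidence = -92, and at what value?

set vax_rate = 2

Intervening on testing: incidence = 12*testing - 644. Reaching -92 requires testing = 46, outside [-4, 5].
Intervening on vax_rate: with other inputs at their observed values, incidence = -60*vax_rate + 28. Solving for -92 gives vax_rate = 2, within [-4, 5].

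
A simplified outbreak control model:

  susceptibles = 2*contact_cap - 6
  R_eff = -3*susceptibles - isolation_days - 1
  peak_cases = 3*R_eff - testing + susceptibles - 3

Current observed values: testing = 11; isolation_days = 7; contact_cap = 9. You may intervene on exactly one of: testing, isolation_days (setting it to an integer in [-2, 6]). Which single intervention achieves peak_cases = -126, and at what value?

set testing = 3

Intervening on testing: with other inputs at their observed values, peak_cases = -testing - 123. Solving for -126 gives testing = 3, within [-2, 6].
Intervening on isolation_days: peak_cases = -3*isolation_days - 113. Reaching -126 requires isolation_days = 13/3, not an integer.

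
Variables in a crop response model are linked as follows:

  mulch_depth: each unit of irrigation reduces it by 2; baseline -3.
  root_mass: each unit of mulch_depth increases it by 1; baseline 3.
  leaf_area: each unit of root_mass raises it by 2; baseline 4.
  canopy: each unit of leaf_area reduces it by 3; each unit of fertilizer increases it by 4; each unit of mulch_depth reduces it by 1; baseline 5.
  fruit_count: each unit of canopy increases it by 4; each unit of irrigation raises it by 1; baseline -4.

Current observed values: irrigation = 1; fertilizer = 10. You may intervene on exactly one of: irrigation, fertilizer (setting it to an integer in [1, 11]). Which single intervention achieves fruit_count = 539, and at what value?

set irrigation = 7

Intervening on irrigation: with other inputs at their observed values, fruit_count = 57*irrigation + 140. Solving for 539 gives irrigation = 7, within [1, 11].
Intervening on fertilizer: fruit_count = 16*fertilizer + 37. Reaching 539 requires fertilizer = 251/8, not an integer.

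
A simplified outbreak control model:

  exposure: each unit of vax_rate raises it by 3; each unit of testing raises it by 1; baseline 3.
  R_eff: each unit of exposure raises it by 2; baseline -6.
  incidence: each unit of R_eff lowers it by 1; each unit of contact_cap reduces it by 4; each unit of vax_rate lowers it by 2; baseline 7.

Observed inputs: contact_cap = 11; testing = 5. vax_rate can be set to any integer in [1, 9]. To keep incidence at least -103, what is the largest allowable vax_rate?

vax_rate = 7

Substituting into the exposure equation gives exposure = 3*vax_rate + 8.
Substituting into the R_eff equation gives R_eff = 6*vax_rate + 10.
So incidence = -8*vax_rate - 47.
Require -8*vax_rate - 47 ≥ -103, so vax_rate ≤ 7.
The largest integer in [1, 9] satisfying this is 7.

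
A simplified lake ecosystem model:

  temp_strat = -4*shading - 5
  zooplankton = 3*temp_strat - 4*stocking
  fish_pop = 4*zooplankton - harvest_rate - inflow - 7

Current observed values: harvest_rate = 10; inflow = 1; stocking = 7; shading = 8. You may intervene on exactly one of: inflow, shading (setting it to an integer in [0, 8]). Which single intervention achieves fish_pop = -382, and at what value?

Intervening on inflow: fish_pop = -inflow - 573. Reaching -382 requires inflow = -191, outside [0, 8].
Intervening on shading: with other inputs at their observed values, fish_pop = -48*shading - 190. Solving for -382 gives shading = 4, within [0, 8].

set shading = 4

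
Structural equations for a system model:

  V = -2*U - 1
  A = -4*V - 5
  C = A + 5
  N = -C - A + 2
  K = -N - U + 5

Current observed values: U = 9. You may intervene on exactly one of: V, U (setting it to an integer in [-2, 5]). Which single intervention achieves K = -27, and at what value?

Intervening on V: with other inputs at their observed values, K = -8*V - 11. Solving for -27 gives V = 2, within [-2, 5].
Intervening on U: K = 15*U + 6. Reaching -27 requires U = -11/5, not an integer.

set V = 2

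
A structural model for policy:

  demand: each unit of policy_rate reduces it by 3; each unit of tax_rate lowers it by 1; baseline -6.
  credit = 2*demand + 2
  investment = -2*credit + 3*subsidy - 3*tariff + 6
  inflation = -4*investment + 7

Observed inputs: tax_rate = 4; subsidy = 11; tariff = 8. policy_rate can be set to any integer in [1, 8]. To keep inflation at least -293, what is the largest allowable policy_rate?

policy_rate = 2

Substituting into the demand equation gives demand = -3*policy_rate - 10.
Substituting into the credit equation gives credit = -6*policy_rate - 18.
So investment = 12*policy_rate + 51.
So inflation = -48*policy_rate - 197.
Require -48*policy_rate - 197 ≥ -293, so policy_rate ≤ 2.
The largest integer in [1, 8] satisfying this is 2.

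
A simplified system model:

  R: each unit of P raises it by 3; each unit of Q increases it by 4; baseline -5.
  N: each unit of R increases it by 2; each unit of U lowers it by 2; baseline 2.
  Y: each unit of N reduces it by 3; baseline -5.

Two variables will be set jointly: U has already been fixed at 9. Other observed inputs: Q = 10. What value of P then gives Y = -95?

P = -4

With U held at 9:
Substituting into the R equation gives R = 3*P + 35.
So N = 6*P + 54.
Substituting into the Y equation gives Y = -18*P - 167.
Solve -18*P - 167 = -95: P = (-95 + 167) / -18 = -4.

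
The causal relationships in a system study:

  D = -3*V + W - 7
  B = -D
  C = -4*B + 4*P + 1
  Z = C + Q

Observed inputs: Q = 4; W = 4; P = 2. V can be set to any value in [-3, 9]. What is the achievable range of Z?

-107 to 37

Substituting into the D equation gives D = -3*V - 3.
Substituting into the B equation gives B = 3*V + 3.
Substituting into the C equation gives C = -12*V - 3.
Substituting into the Z equation gives Z = -12*V + 1.
Linear in V, so extremes are at the endpoints: V = -3 gives Z = 37; V = 9 gives Z = -107.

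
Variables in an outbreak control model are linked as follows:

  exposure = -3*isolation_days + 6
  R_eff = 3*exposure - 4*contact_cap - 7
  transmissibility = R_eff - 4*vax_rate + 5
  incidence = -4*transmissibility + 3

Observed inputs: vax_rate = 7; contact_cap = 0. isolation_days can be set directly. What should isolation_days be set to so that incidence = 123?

isolation_days = 2

Substituting into the R_eff equation gives R_eff = -9*isolation_days + 11.
Substituting into the transmissibility equation gives transmissibility = -9*isolation_days - 12.
incidence becomes 36*isolation_days + 51.
Solve 36*isolation_days + 51 = 123: isolation_days = (123 - 51) / 36 = 2.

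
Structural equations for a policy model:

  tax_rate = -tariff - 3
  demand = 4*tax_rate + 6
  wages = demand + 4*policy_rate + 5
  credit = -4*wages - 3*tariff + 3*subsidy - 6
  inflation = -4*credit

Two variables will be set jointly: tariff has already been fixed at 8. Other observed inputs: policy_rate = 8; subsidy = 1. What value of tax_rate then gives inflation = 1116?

With tariff held at 8:
Intervening on tax_rate fixes its value directly, overriding its dependence on tariff.
Substituting into the wages equation gives wages = 4*tax_rate + 43.
So credit = -16*tax_rate - 199.
Substituting into the inflation equation gives inflation = 64*tax_rate + 796.
Solve 64*tax_rate + 796 = 1116: tax_rate = (1116 - 796) / 64 = 5.

tax_rate = 5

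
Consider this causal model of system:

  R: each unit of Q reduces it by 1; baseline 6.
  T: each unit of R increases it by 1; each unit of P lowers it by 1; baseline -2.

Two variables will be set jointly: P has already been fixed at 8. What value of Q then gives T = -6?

Q = 2

With P held at 8:
Substituting into the T equation gives T = -Q - 4.
Solve -Q - 4 = -6: Q = (-6 + 4) / -1 = 2.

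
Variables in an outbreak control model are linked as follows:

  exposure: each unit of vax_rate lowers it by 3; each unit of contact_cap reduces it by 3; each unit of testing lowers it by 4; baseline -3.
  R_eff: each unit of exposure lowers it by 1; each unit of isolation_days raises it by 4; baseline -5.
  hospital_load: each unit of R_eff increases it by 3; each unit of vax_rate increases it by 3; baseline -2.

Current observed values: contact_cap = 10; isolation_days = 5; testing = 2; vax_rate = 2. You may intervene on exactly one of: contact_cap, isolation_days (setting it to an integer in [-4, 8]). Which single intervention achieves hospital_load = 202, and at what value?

set isolation_days = 6

Intervening on contact_cap: hospital_load = 9*contact_cap + 100. Reaching 202 requires contact_cap = 34/3, not an integer.
Intervening on isolation_days: with other inputs at their observed values, hospital_load = 12*isolation_days + 130. Solving for 202 gives isolation_days = 6, within [-4, 8].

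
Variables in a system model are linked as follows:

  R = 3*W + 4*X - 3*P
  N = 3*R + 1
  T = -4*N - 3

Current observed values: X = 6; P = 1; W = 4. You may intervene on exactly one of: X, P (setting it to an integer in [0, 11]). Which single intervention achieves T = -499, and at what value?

Intervening on X: with other inputs at their observed values, T = -48*X - 115. Solving for -499 gives X = 8, within [0, 11].
Intervening on P: T = 36*P - 439. Reaching -499 requires P = -5/3, not an integer.

set X = 8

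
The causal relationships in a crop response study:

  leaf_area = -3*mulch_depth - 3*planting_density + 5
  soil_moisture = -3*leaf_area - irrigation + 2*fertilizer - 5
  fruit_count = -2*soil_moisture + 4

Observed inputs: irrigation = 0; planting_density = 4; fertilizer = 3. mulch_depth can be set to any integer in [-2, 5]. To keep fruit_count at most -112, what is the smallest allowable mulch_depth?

Substituting into the leaf_area equation gives leaf_area = -3*mulch_depth - 7.
Substituting into the soil_moisture equation gives soil_moisture = 9*mulch_depth + 22.
So fruit_count = -18*mulch_depth - 40.
Require -18*mulch_depth - 40 ≤ -112, so mulch_depth ≥ 4.
The smallest integer in [-2, 5] satisfying this is 4.

mulch_depth = 4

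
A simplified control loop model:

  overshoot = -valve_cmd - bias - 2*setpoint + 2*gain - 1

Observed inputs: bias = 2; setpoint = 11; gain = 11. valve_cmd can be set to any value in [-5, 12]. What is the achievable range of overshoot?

-15 to 2

Substituting into the overshoot equation gives overshoot = -valve_cmd - 3.
Linear in valve_cmd, so extremes are at the endpoints: valve_cmd = -5 gives overshoot = 2; valve_cmd = 12 gives overshoot = -15.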